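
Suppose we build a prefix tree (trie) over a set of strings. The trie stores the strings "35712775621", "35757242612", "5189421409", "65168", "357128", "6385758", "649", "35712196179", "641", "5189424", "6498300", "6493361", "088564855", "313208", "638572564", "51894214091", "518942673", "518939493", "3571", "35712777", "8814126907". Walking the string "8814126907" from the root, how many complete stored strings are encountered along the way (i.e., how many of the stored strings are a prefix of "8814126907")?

1

Traverse "8814126907" character by character; count nodes along the way that are marked as word ends.
Prefixes of the query that are stored words: "8814126907"
Count: 1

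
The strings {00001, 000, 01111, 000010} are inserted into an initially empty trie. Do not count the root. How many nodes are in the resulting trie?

10

Count nodes per top-level branch (shared prefixes stored once):
  '0'-branch (000, 00001, 000010, 01111): 10 nodes
Sum: 10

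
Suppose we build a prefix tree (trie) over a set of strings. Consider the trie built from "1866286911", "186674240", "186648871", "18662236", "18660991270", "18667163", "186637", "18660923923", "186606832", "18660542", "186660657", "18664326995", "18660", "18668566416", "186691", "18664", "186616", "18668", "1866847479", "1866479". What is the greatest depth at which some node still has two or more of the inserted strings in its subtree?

6

The deepest shared node is where two words last agree before diverging.
"18660923923" and "18660991270" agree on "186609" (6 characters) before diverging; nothing deeper is shared.
Longest shared-prefix length: 6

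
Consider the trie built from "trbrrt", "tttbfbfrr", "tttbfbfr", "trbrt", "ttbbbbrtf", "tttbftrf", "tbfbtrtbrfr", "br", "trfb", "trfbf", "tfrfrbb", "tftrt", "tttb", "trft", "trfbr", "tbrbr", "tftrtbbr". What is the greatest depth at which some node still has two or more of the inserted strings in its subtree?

Look for the deepest trie node that still has at least two words in its subtree.
"tttbfbfr" and "tttbfbfrr" agree on "tttbfbfr" (8 characters) before diverging; nothing deeper is shared.
Longest shared-prefix length: 8

8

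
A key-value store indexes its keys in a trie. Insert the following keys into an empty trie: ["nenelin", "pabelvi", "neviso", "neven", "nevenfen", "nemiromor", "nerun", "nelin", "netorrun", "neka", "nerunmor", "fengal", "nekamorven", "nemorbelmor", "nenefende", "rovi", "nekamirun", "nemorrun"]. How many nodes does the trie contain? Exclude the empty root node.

83

Insert word by word; a character creates a node only if that edge doesn't already exist:
  "nenelin" → 7 new (n, e, n, e, l, i, n)
  "pabelvi" → 7 new (p, a, b, e, l, v, i)
  "neviso" → prefix "ne" already present; 4 new (v, i, s, o)
  "neven" → prefix "nev" already present; 2 new (e, n)
  "nevenfen" → prefix "neven" already present; 3 new (f, e, n)
  "nemiromor" → prefix "ne" already present; 7 new (m, i, r, o, m, o, r)
  "nerun" → prefix "ne" already present; 3 new (r, u, n)
  "nelin" → prefix "ne" already present; 3 new (l, i, n)
  "netorrun" → prefix "ne" already present; 6 new (t, o, r, r, u, n)
  "neka" → prefix "ne" already present; 2 new (k, a)
  "nerunmor" → prefix "nerun" already present; 3 new (m, o, r)
  "fengal" → 6 new (f, e, n, g, a, l)
  "nekamorven" → prefix "neka" already present; 6 new (m, o, r, v, e, n)
  "nemorbelmor" → prefix "nem" already present; 8 new (o, r, b, e, l, m, o, r)
  "nenefende" → prefix "nene" already present; 5 new (f, e, n, d, e)
  "rovi" → 4 new (r, o, v, i)
  "nekamirun" → prefix "nekam" already present; 4 new (i, r, u, n)
  "nemorrun" → prefix "nemor" already present; 3 new (r, u, n)
Total nodes = 7 + 7 + 4 + 2 + 3 + 7 + 3 + 3 + 6 + 2 + 3 + 6 + 6 + 8 + 5 + 4 + 4 + 3 = 83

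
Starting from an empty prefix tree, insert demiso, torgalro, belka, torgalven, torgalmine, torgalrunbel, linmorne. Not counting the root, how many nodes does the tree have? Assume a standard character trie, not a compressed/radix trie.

Insert word by word; a character creates a node only if that edge doesn't already exist:
  "demiso" → 6 new (d, e, m, i, s, o)
  "torgalro" → 8 new (t, o, r, g, a, l, r, o)
  "belka" → 5 new (b, e, l, k, a)
  "torgalven" → prefix "torgal" already present; 3 new (v, e, n)
  "torgalmine" → prefix "torgal" already present; 4 new (m, i, n, e)
  "torgalrunbel" → prefix "torgalr" already present; 5 new (u, n, b, e, l)
  "linmorne" → 8 new (l, i, n, m, o, r, n, e)
Total nodes = 6 + 8 + 5 + 3 + 4 + 5 + 8 = 39

39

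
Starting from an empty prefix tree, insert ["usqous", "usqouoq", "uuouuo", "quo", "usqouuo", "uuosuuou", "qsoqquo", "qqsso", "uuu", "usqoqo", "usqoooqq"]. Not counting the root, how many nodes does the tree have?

40

Count nodes per top-level branch (shared prefixes stored once):
  'q'-branch (qqsso, qsoqquo, quo): 13 nodes
  'u'-branch (usqoooqq, usqoqo, usqouoq, usqous, usqouuo, uuosuuou, uuouuo, uuu): 27 nodes
Sum: 40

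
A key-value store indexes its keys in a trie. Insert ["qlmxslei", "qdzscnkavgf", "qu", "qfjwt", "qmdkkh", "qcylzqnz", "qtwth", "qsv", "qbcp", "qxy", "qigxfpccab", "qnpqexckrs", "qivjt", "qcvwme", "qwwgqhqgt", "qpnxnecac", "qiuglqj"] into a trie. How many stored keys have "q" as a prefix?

17

Traverse to the node for "q", then collect every word in that subtree.
Words under "q": qbcp, qcvwme, qcylzqnz, qdzscnkavgf, qfjwt, qigxfpccab, qiuglqj, qivjt, qlmxslei, qmdkkh, qnpqexckrs, qpnxnecac, qsv, qtwth, qu, qwwgqhqgt, qxy
Count: 17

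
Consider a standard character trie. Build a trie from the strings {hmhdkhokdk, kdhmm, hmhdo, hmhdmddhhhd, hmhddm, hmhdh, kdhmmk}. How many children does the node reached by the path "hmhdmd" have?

1

The children of the "hmhdmd" node are the distinct next characters among strings starting with "hmhdmd".
Distinct next characters after "hmhdmd": d.
That node has 1 child edge.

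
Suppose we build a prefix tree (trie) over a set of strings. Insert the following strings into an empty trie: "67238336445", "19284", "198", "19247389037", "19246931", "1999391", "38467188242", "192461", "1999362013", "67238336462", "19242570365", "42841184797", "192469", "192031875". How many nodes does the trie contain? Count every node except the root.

77

For each word, the new-node count is its length minus the longest prefix already in the trie:
  "67238336445" → 11 new (6, 7, 2, 3, 8, 3, 3, 6, 4, 4, 5)
  "19284" → 5 new (1, 9, 2, 8, 4)
  "198" → prefix "19" already present; 1 new (8)
  "19247389037" → prefix "192" already present; 8 new (4, 7, 3, 8, 9, 0, 3, 7)
  "19246931" → prefix "1924" already present; 4 new (6, 9, 3, 1)
  "1999391" → prefix "19" already present; 5 new (9, 9, 3, 9, 1)
  "38467188242" → 11 new (3, 8, 4, 6, 7, 1, 8, 8, 2, 4, 2)
  "192461" → prefix "19246" already present; 1 new (1)
  "1999362013" → prefix "19993" already present; 5 new (6, 2, 0, 1, 3)
  "67238336462" → prefix "672383364" already present; 2 new (6, 2)
  "19242570365" → prefix "1924" already present; 7 new (2, 5, 7, 0, 3, 6, 5)
  "42841184797" → 11 new (4, 2, 8, 4, 1, 1, 8, 4, 7, 9, 7)
  "192469" → prefix "192469" already present; 0 new (none)
  "192031875" → prefix "192" already present; 6 new (0, 3, 1, 8, 7, 5)
Total nodes = 11 + 5 + 1 + 8 + 4 + 5 + 11 + 1 + 5 + 2 + 7 + 11 + 0 + 6 = 77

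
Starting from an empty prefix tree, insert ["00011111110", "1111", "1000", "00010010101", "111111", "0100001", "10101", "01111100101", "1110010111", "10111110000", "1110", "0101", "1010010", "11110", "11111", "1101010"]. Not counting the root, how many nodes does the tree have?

Insert word by word; a character creates a node only if that edge doesn't already exist:
  "00011111110" → 11 new (0, 0, 0, 1, 1, 1, 1, 1, 1, 1, 0)
  "1111" → 4 new (1, 1, 1, 1)
  "1000" → prefix "1" already present; 3 new (0, 0, 0)
  "00010010101" → prefix "0001" already present; 7 new (0, 0, 1, 0, 1, 0, 1)
  "111111" → prefix "1111" already present; 2 new (1, 1)
  "0100001" → prefix "0" already present; 6 new (1, 0, 0, 0, 0, 1)
  "10101" → prefix "10" already present; 3 new (1, 0, 1)
  "01111100101" → prefix "01" already present; 9 new (1, 1, 1, 1, 0, 0, 1, 0, 1)
  "1110010111" → prefix "111" already present; 7 new (0, 0, 1, 0, 1, 1, 1)
  "10111110000" → prefix "101" already present; 8 new (1, 1, 1, 1, 0, 0, 0, 0)
  "1110" → prefix "1110" already present; 0 new (none)
  "0101" → prefix "010" already present; 1 new (1)
  "1010010" → prefix "1010" already present; 3 new (0, 1, 0)
  "11110" → prefix "1111" already present; 1 new (0)
  "11111" → prefix "11111" already present; 0 new (none)
  "1101010" → prefix "11" already present; 5 new (0, 1, 0, 1, 0)
Total nodes = 11 + 4 + 3 + 7 + 2 + 6 + 3 + 9 + 7 + 8 + 0 + 1 + 3 + 1 + 0 + 5 = 70

70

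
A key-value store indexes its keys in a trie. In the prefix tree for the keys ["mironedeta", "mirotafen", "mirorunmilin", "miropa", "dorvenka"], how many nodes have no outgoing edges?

A leaf is a node with no children — equivalently, the end of a word that is not a proper prefix of any other stored word.
Those words: "dorvenka", "mironedeta", "miropa", "mirorunmilin", "mirotafen"
Leaf count: 5

5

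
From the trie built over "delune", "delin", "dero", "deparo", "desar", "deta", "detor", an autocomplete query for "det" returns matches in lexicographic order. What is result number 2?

detor

DFS of the "det" subtree visits, in order: "deta", "detor"
The 2nd is detor.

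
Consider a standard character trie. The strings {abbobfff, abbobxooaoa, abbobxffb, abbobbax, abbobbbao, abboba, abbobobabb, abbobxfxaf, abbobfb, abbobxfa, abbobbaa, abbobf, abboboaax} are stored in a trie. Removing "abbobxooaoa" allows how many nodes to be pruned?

5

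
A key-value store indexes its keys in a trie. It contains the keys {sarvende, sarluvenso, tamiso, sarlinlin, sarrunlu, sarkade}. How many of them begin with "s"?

Traverse to the node for "s", then collect every word in that subtree.
Matches: "sarkade", "sarlinlin", "sarluvenso", "sarrunlu", "sarvende"
Count: 5

5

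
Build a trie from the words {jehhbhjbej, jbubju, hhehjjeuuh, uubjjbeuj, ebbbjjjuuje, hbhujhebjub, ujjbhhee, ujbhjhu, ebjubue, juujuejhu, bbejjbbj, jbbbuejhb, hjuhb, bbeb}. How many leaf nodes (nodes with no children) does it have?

Leaves are exactly the stored words that no other stored word extends.
Those words: "bbeb", "bbejjbbj", "ebbbjjjuuje", "ebjubue", "hbhujhebjub", "hhehjjeuuh", "hjuhb", "jbbbuejhb", "jbubju", "jehhbhjbej", "juujuejhu", "ujbhjhu", "ujjbhhee", "uubjjbeuj"
Leaf count: 14

14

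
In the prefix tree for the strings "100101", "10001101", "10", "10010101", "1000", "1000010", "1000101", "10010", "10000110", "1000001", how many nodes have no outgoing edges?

Leaves are exactly the stored words that no other stored word extends.
Those words: "1000001", "1000010", "10000110", "1000101", "10001101", "10010101"
Leaf count: 6

6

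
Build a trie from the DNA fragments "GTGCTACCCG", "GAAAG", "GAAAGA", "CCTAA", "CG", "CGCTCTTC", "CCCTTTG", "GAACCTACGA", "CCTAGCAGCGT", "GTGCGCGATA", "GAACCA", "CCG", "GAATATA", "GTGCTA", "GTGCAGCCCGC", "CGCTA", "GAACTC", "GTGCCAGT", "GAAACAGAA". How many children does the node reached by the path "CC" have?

Walk "CC" from the root, arriving at one node.
Characters that immediately follow "CC" among the stored strings: {C, G, T}.
That node has 3 child edges.

3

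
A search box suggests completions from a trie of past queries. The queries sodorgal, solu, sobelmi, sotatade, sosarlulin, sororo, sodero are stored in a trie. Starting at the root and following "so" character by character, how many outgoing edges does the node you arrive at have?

6

Follow the path "so" to its node, then look at its outgoing edges.
Characters that immediately follow "so" among the stored strings: {b, d, l, r, s, t}.
That node has 6 child edges.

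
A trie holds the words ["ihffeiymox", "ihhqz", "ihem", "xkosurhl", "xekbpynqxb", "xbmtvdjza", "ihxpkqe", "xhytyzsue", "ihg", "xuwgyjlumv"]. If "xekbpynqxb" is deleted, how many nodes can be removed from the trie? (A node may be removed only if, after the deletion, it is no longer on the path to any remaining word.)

9

Walk "xekbpynqxb" from the leaf back toward the root, removing each node that no remaining word uses.
The suffix "ekbpynqxb" (9 nodes) is used only by "xekbpynqxb"; the node for "x" still has the child "k", so pruning stops there.
Nodes removed: 9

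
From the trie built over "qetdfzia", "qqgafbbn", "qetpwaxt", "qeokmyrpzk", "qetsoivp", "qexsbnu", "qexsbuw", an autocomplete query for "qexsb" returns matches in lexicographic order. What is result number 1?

Filter for "qexsb…" and sort: "qexsbnu", "qexsbuw"
The 1st is qexsbnu.

qexsbnu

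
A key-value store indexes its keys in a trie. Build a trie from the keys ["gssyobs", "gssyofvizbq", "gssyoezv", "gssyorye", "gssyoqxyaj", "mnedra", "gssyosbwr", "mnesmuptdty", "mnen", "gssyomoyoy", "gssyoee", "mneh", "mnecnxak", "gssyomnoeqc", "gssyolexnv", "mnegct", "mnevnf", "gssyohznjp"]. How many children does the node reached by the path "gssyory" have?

1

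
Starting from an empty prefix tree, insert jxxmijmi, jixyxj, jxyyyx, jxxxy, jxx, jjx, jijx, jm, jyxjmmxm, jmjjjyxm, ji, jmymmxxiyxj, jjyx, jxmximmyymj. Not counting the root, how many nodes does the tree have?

57

For each word, the new-node count is its length minus the longest prefix already in the trie:
  "jxxmijmi" → 8 new (j, x, x, m, i, j, m, i)
  "jixyxj" → prefix "j" already present; 5 new (i, x, y, x, j)
  "jxyyyx" → prefix "jx" already present; 4 new (y, y, y, x)
  "jxxxy" → prefix "jxx" already present; 2 new (x, y)
  "jxx" → prefix "jxx" already present; 0 new (none)
  "jjx" → prefix "j" already present; 2 new (j, x)
  "jijx" → prefix "ji" already present; 2 new (j, x)
  "jm" → prefix "j" already present; 1 new (m)
  "jyxjmmxm" → prefix "j" already present; 7 new (y, x, j, m, m, x, m)
  "jmjjjyxm" → prefix "jm" already present; 6 new (j, j, j, y, x, m)
  "ji" → prefix "ji" already present; 0 new (none)
  "jmymmxxiyxj" → prefix "jm" already present; 9 new (y, m, m, x, x, i, y, x, j)
  "jjyx" → prefix "jj" already present; 2 new (y, x)
  "jxmximmyymj" → prefix "jx" already present; 9 new (m, x, i, m, m, y, y, m, j)
Total nodes = 8 + 5 + 4 + 2 + 0 + 2 + 2 + 1 + 7 + 6 + 0 + 9 + 2 + 9 = 57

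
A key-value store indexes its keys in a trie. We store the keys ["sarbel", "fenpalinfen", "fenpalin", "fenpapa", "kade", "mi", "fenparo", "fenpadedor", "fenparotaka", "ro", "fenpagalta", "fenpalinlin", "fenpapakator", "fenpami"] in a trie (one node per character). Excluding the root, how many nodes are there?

53

Trace insertions, counting only characters that open a new branch:
  "sarbel" → 6 new (s, a, r, b, e, l)
  "fenpalinfen" → 11 new (f, e, n, p, a, l, i, n, f, e, n)
  "fenpalin" → prefix "fenpalin" already present; 0 new (none)
  "fenpapa" → prefix "fenpa" already present; 2 new (p, a)
  "kade" → 4 new (k, a, d, e)
  "mi" → 2 new (m, i)
  "fenparo" → prefix "fenpa" already present; 2 new (r, o)
  "fenpadedor" → prefix "fenpa" already present; 5 new (d, e, d, o, r)
  "fenparotaka" → prefix "fenparo" already present; 4 new (t, a, k, a)
  "ro" → 2 new (r, o)
  "fenpagalta" → prefix "fenpa" already present; 5 new (g, a, l, t, a)
  "fenpalinlin" → prefix "fenpalin" already present; 3 new (l, i, n)
  "fenpapakator" → prefix "fenpapa" already present; 5 new (k, a, t, o, r)
  "fenpami" → prefix "fenpa" already present; 2 new (m, i)
Total nodes = 6 + 11 + 0 + 2 + 4 + 2 + 2 + 5 + 4 + 2 + 5 + 3 + 5 + 2 = 53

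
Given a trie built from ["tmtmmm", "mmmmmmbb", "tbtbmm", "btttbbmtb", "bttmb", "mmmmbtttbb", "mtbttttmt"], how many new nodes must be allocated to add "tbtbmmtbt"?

The longest prefix of "tbtbmmtbt" already in the trie is "tbtbmm" (length 6).
New nodes needed: |"tbtbmmtbt"| − 6 = 9 − 6 = 3.

3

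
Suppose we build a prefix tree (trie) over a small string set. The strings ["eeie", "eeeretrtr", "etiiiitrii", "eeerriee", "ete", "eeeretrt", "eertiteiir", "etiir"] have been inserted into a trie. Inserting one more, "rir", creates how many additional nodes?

3

"rir" shares no prefix with any stored word, so all 3 characters open new nodes.
3 − 0 = 3 new nodes.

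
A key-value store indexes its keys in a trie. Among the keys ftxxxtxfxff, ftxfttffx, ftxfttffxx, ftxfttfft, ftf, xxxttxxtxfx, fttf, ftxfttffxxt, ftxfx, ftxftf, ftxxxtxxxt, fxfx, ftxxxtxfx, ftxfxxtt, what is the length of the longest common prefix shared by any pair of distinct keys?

Look for the deepest trie node that still has at least two words in its subtree.
e.g. "ftxfttffxx" and "ftxfttffxxt" share the prefix "ftxfttffxx" of length 10; no pair shares a longer one.
Longest shared-prefix length: 10

10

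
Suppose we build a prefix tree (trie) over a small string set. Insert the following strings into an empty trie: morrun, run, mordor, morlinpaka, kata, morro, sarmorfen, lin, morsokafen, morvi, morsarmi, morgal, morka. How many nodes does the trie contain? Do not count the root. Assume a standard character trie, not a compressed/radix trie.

Insert word by word; a character creates a node only if that edge doesn't already exist:
  "morrun" → 6 new (m, o, r, r, u, n)
  "run" → 3 new (r, u, n)
  "mordor" → prefix "mor" already present; 3 new (d, o, r)
  "morlinpaka" → prefix "mor" already present; 7 new (l, i, n, p, a, k, a)
  "kata" → 4 new (k, a, t, a)
  "morro" → prefix "morr" already present; 1 new (o)
  "sarmorfen" → 9 new (s, a, r, m, o, r, f, e, n)
  "lin" → 3 new (l, i, n)
  "morsokafen" → prefix "mor" already present; 7 new (s, o, k, a, f, e, n)
  "morvi" → prefix "mor" already present; 2 new (v, i)
  "morsarmi" → prefix "mors" already present; 4 new (a, r, m, i)
  "morgal" → prefix "mor" already present; 3 new (g, a, l)
  "morka" → prefix "mor" already present; 2 new (k, a)
Total nodes = 6 + 3 + 3 + 7 + 4 + 1 + 9 + 3 + 7 + 2 + 4 + 3 + 2 = 54

54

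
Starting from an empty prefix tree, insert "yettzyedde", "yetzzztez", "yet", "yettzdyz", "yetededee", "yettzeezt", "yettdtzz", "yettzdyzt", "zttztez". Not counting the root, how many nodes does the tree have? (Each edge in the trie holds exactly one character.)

41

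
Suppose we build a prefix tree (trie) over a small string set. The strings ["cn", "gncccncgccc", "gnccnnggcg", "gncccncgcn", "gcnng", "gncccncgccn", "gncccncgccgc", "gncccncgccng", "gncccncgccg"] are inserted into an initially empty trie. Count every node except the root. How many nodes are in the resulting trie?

28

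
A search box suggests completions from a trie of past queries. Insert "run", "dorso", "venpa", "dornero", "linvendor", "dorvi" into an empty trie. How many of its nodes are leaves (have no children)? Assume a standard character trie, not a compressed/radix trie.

Leaves are exactly the stored words that no other stored word extends.
Those words: "dornero", "dorso", "dorvi", "linvendor", "run", "venpa"
Leaf count: 6

6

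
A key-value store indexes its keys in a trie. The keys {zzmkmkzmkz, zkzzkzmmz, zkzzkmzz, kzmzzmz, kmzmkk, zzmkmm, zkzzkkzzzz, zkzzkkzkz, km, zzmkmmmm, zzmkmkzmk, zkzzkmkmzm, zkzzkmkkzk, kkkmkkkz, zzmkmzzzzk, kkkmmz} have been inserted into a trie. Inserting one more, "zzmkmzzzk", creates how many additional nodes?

The longest prefix of "zzmkmzzzk" already in the trie is "zzmkmzzz" (length 8).
So 9 − 8 = 1 new nodes.

1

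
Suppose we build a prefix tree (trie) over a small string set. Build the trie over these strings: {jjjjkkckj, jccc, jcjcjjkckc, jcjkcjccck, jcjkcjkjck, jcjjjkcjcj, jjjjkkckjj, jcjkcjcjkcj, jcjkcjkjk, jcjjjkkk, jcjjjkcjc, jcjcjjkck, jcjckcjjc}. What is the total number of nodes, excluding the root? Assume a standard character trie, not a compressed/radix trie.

Trace insertions, counting only characters that open a new branch:
  "jjjjkkckj" → 9 new (j, j, j, j, k, k, c, k, j)
  "jccc" → prefix "j" already present; 3 new (c, c, c)
  "jcjcjjkckc" → prefix "jc" already present; 8 new (j, c, j, j, k, c, k, c)
  "jcjkcjccck" → prefix "jcj" already present; 7 new (k, c, j, c, c, c, k)
  "jcjkcjkjck" → prefix "jcjkcj" already present; 4 new (k, j, c, k)
  "jcjjjkcjcj" → prefix "jcj" already present; 7 new (j, j, k, c, j, c, j)
  "jjjjkkckjj" → prefix "jjjjkkckj" already present; 1 new (j)
  "jcjkcjcjkcj" → prefix "jcjkcjc" already present; 4 new (j, k, c, j)
  "jcjkcjkjk" → prefix "jcjkcjkj" already present; 1 new (k)
  "jcjjjkkk" → prefix "jcjjjk" already present; 2 new (k, k)
  "jcjjjkcjc" → prefix "jcjjjkcjc" already present; 0 new (none)
  "jcjcjjkck" → prefix "jcjcjjkck" already present; 0 new (none)
  "jcjckcjjc" → prefix "jcjc" already present; 5 new (k, c, j, j, c)
Total nodes = 9 + 3 + 8 + 7 + 4 + 7 + 1 + 4 + 1 + 2 + 0 + 0 + 5 = 51

51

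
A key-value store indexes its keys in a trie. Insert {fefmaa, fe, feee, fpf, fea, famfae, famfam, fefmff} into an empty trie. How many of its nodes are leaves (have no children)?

Leaves are exactly the stored words that no other stored word extends.
Those words: "famfae", "famfam", "fea", "feee", "fefmaa", "fefmff", "fpf"
Leaf count: 7

7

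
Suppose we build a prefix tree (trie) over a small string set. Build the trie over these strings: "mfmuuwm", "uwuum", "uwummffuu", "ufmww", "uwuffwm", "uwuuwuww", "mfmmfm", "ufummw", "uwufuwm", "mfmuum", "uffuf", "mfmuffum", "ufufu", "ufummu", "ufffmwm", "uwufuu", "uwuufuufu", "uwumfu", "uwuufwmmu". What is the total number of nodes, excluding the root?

Insert word by word; a character creates a node only if that edge doesn't already exist:
  "mfmuuwm" → 7 new (m, f, m, u, u, w, m)
  "uwuum" → 5 new (u, w, u, u, m)
  "uwummffuu" → prefix "uwu" already present; 6 new (m, m, f, f, u, u)
  "ufmww" → prefix "u" already present; 4 new (f, m, w, w)
  "uwuffwm" → prefix "uwu" already present; 4 new (f, f, w, m)
  "uwuuwuww" → prefix "uwuu" already present; 4 new (w, u, w, w)
  "mfmmfm" → prefix "mfm" already present; 3 new (m, f, m)
  "ufummw" → prefix "uf" already present; 4 new (u, m, m, w)
  "uwufuwm" → prefix "uwuf" already present; 3 new (u, w, m)
  "mfmuum" → prefix "mfmuu" already present; 1 new (m)
  "uffuf" → prefix "uf" already present; 3 new (f, u, f)
  "mfmuffum" → prefix "mfmu" already present; 4 new (f, f, u, m)
  "ufufu" → prefix "ufu" already present; 2 new (f, u)
  "ufummu" → prefix "ufumm" already present; 1 new (u)
  "ufffmwm" → prefix "uff" already present; 4 new (f, m, w, m)
  "uwufuu" → prefix "uwufu" already present; 1 new (u)
  "uwuufuufu" → prefix "uwuu" already present; 5 new (f, u, u, f, u)
  "uwumfu" → prefix "uwum" already present; 2 new (f, u)
  "uwuufwmmu" → prefix "uwuuf" already present; 4 new (w, m, m, u)
Total nodes = 7 + 5 + 6 + 4 + 4 + 4 + 3 + 4 + 3 + 1 + 3 + 4 + 2 + 1 + 4 + 1 + 5 + 2 + 4 = 67

67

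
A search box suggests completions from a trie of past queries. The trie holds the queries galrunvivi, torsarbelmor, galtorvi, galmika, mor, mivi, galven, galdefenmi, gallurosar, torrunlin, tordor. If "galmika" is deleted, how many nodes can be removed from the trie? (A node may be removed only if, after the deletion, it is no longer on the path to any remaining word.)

4

A node on "galmika"'s path can go only if nothing else ends at it or branches off below it.
The suffix "mika" (4 nodes) is used only by "galmika"; the node for "gal" still has the child "r", so pruning stops there.
Nodes removed: 4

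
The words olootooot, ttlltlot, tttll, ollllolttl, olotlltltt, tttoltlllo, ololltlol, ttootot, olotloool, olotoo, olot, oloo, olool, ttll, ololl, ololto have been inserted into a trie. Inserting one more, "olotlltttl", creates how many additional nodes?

3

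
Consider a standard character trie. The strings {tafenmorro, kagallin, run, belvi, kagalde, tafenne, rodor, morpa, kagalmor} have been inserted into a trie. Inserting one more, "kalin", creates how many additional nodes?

3

The longest prefix of "kalin" already in the trie is "ka" (length 2).
So 5 − 2 = 3 new nodes.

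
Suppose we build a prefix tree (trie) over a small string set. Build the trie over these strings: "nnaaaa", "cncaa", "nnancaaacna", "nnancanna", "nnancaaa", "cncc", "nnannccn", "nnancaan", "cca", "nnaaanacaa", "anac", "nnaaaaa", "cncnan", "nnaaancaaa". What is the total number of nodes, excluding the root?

47

Insert word by word; a character creates a node only if that edge doesn't already exist:
  "nnaaaa" → 6 new (n, n, a, a, a, a)
  "cncaa" → 5 new (c, n, c, a, a)
  "nnancaaacna" → prefix "nna" already present; 8 new (n, c, a, a, a, c, n, a)
  "nnancanna" → prefix "nnanca" already present; 3 new (n, n, a)
  "nnancaaa" → prefix "nnancaaa" already present; 0 new (none)
  "cncc" → prefix "cnc" already present; 1 new (c)
  "nnannccn" → prefix "nnan" already present; 4 new (n, c, c, n)
  "nnancaan" → prefix "nnancaa" already present; 1 new (n)
  "cca" → prefix "c" already present; 2 new (c, a)
  "nnaaanacaa" → prefix "nnaaa" already present; 5 new (n, a, c, a, a)
  "anac" → 4 new (a, n, a, c)
  "nnaaaaa" → prefix "nnaaaa" already present; 1 new (a)
  "cncnan" → prefix "cnc" already present; 3 new (n, a, n)
  "nnaaancaaa" → prefix "nnaaan" already present; 4 new (c, a, a, a)
Total nodes = 6 + 5 + 8 + 3 + 0 + 1 + 4 + 1 + 2 + 5 + 4 + 1 + 3 + 4 = 47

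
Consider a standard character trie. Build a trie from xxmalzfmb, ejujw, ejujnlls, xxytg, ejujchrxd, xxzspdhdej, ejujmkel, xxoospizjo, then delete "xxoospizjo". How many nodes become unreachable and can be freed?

A node on "xxoospizjo"'s path can go only if nothing else ends at it or branches off below it.
The suffix "oospizjo" (8 nodes) is used only by "xxoospizjo"; the node for "xx" still has the child "m", so pruning stops there.
Nodes removed: 8

8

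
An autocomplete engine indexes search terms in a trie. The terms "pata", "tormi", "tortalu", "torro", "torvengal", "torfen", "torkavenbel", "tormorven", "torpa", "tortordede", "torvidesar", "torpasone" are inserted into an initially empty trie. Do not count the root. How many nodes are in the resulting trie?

For each word, the new-node count is its length minus the longest prefix already in the trie:
  "pata" → 4 new (p, a, t, a)
  "tormi" → 5 new (t, o, r, m, i)
  "tortalu" → prefix "tor" already present; 4 new (t, a, l, u)
  "torro" → prefix "tor" already present; 2 new (r, o)
  "torvengal" → prefix "tor" already present; 6 new (v, e, n, g, a, l)
  "torfen" → prefix "tor" already present; 3 new (f, e, n)
  "torkavenbel" → prefix "tor" already present; 8 new (k, a, v, e, n, b, e, l)
  "tormorven" → prefix "torm" already present; 5 new (o, r, v, e, n)
  "torpa" → prefix "tor" already present; 2 new (p, a)
  "tortordede" → prefix "tort" already present; 6 new (o, r, d, e, d, e)
  "torvidesar" → prefix "torv" already present; 6 new (i, d, e, s, a, r)
  "torpasone" → prefix "torpa" already present; 4 new (s, o, n, e)
Total nodes = 4 + 5 + 4 + 2 + 6 + 3 + 8 + 5 + 2 + 6 + 6 + 4 = 55

55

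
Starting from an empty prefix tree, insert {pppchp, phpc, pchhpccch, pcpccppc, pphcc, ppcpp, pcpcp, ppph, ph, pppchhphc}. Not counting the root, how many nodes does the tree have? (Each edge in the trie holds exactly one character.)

35

Count nodes per top-level branch (shared prefixes stored once):
  'p'-branch (pchhpccch, pcpccppc, pcpcp, ph, phpc, ppcpp, pphcc, pppchhphc, pppchp, ppph): 35 nodes
Sum: 35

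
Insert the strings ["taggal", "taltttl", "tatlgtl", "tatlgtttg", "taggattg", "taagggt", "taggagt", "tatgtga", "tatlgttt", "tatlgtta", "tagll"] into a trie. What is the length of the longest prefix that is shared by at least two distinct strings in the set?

8

Look for the deepest trie node that still has at least two words in its subtree.
"tatlgttt" and "tatlgtttg" agree on "tatlgttt" (8 characters) before diverging; nothing deeper is shared.
Longest shared-prefix length: 8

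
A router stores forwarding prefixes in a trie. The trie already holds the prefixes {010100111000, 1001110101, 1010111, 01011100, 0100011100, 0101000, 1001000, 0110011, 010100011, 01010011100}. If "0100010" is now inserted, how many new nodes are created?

The longest prefix of "0100010" already in the trie is "010001" (length 6).
So 7 − 6 = 1 new nodes.

1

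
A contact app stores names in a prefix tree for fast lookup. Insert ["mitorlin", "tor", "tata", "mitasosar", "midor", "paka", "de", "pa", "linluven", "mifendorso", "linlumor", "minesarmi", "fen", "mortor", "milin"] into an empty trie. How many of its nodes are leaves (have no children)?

14

Leaves are exactly the stored words that no other stored word extends.
Those words: "de", "fen", "linlumor", "linluven", "midor", "mifendorso", "milin", "minesarmi", "mitasosar", "mitorlin", "mortor", "paka", "tata", "tor"
Leaf count: 14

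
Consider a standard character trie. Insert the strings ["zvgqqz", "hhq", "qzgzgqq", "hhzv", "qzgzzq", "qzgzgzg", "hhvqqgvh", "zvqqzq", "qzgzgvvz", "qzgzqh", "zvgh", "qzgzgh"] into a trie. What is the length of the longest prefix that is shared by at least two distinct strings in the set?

5

Look for the deepest trie node that still has at least two words in its subtree.
e.g. "qzgzgh" and "qzgzgqq" share the prefix "qzgzg" of length 5; no pair shares a longer one.
Longest shared-prefix length: 5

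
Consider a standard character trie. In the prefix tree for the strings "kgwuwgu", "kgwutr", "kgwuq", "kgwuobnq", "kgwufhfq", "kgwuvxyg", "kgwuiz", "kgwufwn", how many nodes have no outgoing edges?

8

Leaves are exactly the stored words that no other stored word extends.
Those words: "kgwufhfq", "kgwufwn", "kgwuiz", "kgwuobnq", "kgwuq", "kgwutr", "kgwuvxyg", "kgwuwgu"
Leaf count: 8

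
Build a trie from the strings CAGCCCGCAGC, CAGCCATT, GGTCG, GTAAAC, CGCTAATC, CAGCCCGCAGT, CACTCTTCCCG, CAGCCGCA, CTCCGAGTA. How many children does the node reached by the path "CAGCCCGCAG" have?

Follow the path "CAGCCCGCAG" to its node, then look at its outgoing edges.
Characters that immediately follow "CAGCCCGCAG" among the stored strings: {C, T}.
That node has 2 child edges.

2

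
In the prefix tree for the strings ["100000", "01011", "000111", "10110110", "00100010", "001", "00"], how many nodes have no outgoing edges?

Leaves are exactly the stored words that no other stored word extends.
Those words: "000111", "00100010", "01011", "100000", "10110110"
Leaf count: 5

5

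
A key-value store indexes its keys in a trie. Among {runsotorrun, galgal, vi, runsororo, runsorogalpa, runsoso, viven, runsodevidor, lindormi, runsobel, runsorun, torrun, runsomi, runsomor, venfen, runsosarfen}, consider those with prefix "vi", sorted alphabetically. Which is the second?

Filter for "vi…" and sort: "vi", "viven"
The 2nd is viven.

viven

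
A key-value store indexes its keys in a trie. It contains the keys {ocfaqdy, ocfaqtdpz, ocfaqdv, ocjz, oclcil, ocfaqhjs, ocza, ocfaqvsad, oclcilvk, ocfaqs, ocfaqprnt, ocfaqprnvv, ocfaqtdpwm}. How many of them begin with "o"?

Filter for entries beginning with "o":
Matches: "ocfaqdv", "ocfaqdy", "ocfaqhjs", "ocfaqprnt", "ocfaqprnvv", "ocfaqs", "ocfaqtdpwm", "ocfaqtdpz", "ocfaqvsad", "ocjz", "oclcil", "oclcilvk", "ocza"
Count: 13

13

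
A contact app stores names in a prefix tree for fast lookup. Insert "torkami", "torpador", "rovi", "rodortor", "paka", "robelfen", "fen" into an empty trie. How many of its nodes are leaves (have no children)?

Leaves are exactly the stored words that no other stored word extends.
Those words: "fen", "paka", "robelfen", "rodortor", "rovi", "torkami", "torpador"
Leaf count: 7

7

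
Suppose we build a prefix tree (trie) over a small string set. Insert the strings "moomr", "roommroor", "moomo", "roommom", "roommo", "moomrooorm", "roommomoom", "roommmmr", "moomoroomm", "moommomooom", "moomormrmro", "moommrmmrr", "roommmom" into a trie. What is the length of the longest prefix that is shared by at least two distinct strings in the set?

Equivalently: take the maximum, over all pairs, of their longest common prefix length.
"roommom" and "roommomoom" agree on "roommom" (7 characters) before diverging; nothing deeper is shared.
Longest shared-prefix length: 7

7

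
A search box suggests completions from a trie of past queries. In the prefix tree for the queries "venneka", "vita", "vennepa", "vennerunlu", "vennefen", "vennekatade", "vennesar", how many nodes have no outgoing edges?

A leaf is a node with no children — equivalently, the end of a word that is not a proper prefix of any other stored word.
Those words: "vennefen", "vennekatade", "vennepa", "vennerunlu", "vennesar", "vita"
Leaf count: 6

6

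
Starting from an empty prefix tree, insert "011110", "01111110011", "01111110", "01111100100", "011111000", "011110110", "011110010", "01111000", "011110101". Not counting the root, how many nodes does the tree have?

27

Insert word by word; a character creates a node only if that edge doesn't already exist:
  "011110" → 6 new (0, 1, 1, 1, 1, 0)
  "01111110011" → prefix "01111" already present; 6 new (1, 1, 0, 0, 1, 1)
  "01111110" → prefix "01111110" already present; 0 new (none)
  "01111100100" → prefix "011111" already present; 5 new (0, 0, 1, 0, 0)
  "011111000" → prefix "01111100" already present; 1 new (0)
  "011110110" → prefix "011110" already present; 3 new (1, 1, 0)
  "011110010" → prefix "011110" already present; 3 new (0, 1, 0)
  "01111000" → prefix "0111100" already present; 1 new (0)
  "011110101" → prefix "0111101" already present; 2 new (0, 1)
Total nodes = 6 + 6 + 0 + 5 + 1 + 3 + 3 + 1 + 2 = 27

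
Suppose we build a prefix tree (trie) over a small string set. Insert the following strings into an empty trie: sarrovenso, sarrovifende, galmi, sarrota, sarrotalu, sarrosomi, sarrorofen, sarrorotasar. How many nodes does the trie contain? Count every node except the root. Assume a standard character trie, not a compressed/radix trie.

Trie structure (* marks end of a word):
(root)
├─ g
│  └─ a
│     └─ l
│        └─ m
│           └─ i *
└─ s
   └─ a
      └─ r
         └─ r
            └─ o
               ├─ r
               │  └─ o
               │     ├─ f
               │     │  └─ e
               │     │     └─ n *
               │     └─ t
               │        └─ a
               │           └─ s
               │              └─ a
               │                 └─ r *
               ├─ s
               │  └─ o
               │     └─ m
               │        └─ i *
               ├─ t
               │  └─ a *
               │     └─ l
               │        └─ u *
               └─ v
                  ├─ e
                  │  └─ n
                  │     └─ s
                  │        └─ o *
                  └─ i
                     └─ f
                        └─ e
                           └─ n
                              └─ d
                                 └─ e *
Counting every labelled node above: 39.

39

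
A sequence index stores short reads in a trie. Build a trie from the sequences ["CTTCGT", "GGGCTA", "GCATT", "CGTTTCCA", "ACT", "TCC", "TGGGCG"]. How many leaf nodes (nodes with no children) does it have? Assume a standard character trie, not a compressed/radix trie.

Leaves are exactly the stored words that no other stored word extends.
Those words: "ACT", "CGTTTCCA", "CTTCGT", "GCATT", "GGGCTA", "TCC", "TGGGCG"
Leaf count: 7

7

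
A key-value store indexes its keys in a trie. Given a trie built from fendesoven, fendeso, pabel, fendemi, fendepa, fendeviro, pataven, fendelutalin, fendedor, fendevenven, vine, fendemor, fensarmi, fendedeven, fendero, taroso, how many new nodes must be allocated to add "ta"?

"ta" is already a full path in the trie; only an end-marker is added.
No new nodes are needed: 0.

0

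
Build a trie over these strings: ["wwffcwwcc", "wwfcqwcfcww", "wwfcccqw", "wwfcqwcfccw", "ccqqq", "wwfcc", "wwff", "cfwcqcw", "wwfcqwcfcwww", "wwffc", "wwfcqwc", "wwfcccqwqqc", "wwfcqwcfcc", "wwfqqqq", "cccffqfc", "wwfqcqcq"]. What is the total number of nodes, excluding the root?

52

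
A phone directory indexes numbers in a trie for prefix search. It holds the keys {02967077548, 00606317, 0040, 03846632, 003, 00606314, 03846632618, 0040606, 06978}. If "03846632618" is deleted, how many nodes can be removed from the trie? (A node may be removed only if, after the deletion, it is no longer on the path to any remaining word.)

After clearing the end-marker at "03846632618", prune upward until reaching a node still needed by another word.
The suffix "618" (3 nodes) is used only by "03846632618"; "03846632" is itself a stored word, so pruning stops there.
Nodes removed: 3

3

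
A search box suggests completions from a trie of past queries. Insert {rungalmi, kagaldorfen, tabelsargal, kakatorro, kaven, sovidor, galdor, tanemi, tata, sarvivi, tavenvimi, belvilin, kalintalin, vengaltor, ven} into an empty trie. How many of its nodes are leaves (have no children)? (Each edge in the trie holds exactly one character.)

Leaves are exactly the stored words that no other stored word extends.
Those words: "belvilin", "galdor", "kagaldorfen", "kakatorro", "kalintalin", "kaven", "rungalmi", "sarvivi", "sovidor", "tabelsargal", "tanemi", "tata", "tavenvimi", "vengaltor"
Leaf count: 14

14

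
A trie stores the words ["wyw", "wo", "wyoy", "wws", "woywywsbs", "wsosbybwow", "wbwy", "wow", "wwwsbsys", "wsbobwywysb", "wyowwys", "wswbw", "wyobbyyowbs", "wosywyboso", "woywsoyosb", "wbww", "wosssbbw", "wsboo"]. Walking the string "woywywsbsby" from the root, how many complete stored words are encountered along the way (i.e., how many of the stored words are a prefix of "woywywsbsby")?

2

Walk "woywywsbsby" from the root; an end-of-word marker is hit whenever a stored word is a prefix of "woywywsbsby".
Prefixes of the query that are stored words: "wo", "woywywsbs"
Count: 2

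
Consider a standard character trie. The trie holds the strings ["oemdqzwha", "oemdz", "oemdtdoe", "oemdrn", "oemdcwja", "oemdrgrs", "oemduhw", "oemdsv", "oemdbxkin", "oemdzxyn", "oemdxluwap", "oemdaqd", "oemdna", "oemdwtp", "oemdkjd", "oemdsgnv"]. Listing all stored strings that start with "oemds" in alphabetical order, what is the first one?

Words with prefix "oemds", in lexicographic order: "oemdsgnv", "oemdsv"
Position 1: oemdsgnv

oemdsgnv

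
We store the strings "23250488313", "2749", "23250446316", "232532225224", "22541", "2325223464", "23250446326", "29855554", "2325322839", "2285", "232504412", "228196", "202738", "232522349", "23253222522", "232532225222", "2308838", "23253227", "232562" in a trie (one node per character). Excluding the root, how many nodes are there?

Count nodes per top-level branch (shared prefixes stored once):
  '2'-branch (202738, 22541, 228196, 2285, 2308838, 232504412, 23250446316, 23250446326, 23250488313, 2325223464, 232522349, 23253222522, 232532225222, 232532225224, 23253227, 2325322839, 232562, 2749, 29855554): 71 nodes
Sum: 71

71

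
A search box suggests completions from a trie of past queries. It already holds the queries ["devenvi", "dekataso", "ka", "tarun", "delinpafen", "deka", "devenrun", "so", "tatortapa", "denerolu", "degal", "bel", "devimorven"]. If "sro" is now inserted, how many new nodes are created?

"s" is already a path in the trie; the remaining "ro" must be added.
Each of the 2 remaining characters creates one node.

2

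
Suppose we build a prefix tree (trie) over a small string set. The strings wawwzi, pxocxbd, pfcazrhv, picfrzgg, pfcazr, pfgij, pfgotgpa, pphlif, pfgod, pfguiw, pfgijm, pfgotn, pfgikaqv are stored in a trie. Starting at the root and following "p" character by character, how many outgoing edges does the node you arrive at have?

4

Follow the path "p" to its node, then look at its outgoing edges.
Characters that immediately follow "p" among the stored strings: {f, i, p, x}.
That node has 4 child edges.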